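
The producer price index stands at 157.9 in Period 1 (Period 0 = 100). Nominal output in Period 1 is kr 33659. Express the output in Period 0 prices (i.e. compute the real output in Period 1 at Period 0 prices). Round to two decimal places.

Real = Nominal ÷ (Index/100) = 33659 ÷ (157.9/100)
     = 33659 ÷ 1.579 = 21316.6561

21316.66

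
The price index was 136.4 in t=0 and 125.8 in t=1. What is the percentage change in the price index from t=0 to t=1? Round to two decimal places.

Change = (125.8 − 136.4) / 136.4 × 100
       = -10.6 / 136.4 × 100 = -7.7713%

-7.77%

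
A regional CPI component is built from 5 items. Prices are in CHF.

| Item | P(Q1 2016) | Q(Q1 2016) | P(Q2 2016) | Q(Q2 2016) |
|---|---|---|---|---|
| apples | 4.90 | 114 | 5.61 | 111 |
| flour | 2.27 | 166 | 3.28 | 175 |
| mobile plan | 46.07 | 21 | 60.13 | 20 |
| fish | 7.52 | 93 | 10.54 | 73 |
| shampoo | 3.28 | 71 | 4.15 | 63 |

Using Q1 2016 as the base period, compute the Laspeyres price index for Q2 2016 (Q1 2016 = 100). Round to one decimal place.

Laspeyres price index uses base-period quantities as weights.
ΣP(Q2 2016)·Q(Q1 2016) = 5.61×114 + 3.28×166 + 60.13×21 + 10.54×93 + 4.15×71 = 639.54 + 544.48 + 1262.73 + 980.22 + 294.65 = 3721.62
ΣP(Q1 2016)·Q(Q1 2016) = 4.90×114 + 2.27×166 + 46.07×21 + 7.52×93 + 3.28×71 = 558.6 + 376.82 + 967.47 + 699.36 + 232.88 = 2835.13
Index = 3721.62 / 2835.13 × 100 = 131.2681

131.3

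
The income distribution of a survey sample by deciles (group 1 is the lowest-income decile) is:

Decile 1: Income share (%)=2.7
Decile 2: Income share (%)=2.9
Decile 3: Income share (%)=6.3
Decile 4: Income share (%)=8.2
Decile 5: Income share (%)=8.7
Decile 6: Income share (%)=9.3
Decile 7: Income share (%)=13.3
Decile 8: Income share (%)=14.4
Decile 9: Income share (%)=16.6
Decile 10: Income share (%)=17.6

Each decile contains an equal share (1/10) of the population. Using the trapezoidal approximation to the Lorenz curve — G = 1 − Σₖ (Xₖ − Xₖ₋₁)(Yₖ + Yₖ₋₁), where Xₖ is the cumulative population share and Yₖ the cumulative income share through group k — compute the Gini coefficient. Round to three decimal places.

Cumulative income shares Yₖ: 0.0270, 0.0560, 0.1190, 0.2010, 0.2880, 0.3810, 0.5140, 0.6580, 0.8240, 1.0000
Σ (Xₖ−Xₖ₋₁)(Yₖ+Yₖ₋₁) = (1/10)(0.0270+0.0000) + (1/10)(0.0560+0.0270) + (1/10)(0.1190+0.0560) + (1/10)(0.2010+0.1190) + (1/10)(0.2880+0.2010) + (1/10)(0.3810+0.2880) + (1/10)(0.5140+0.3810) + (1/10)(0.6580+0.5140) + (1/10)(0.8240+0.6580) + (1/10)(1.0000+0.8240)
  = 0.0027 + 0.0083 + 0.0175 + 0.0320 + 0.0489 + 0.0669 + 0.0895 + 0.1172 + 0.1482 + 0.1824 = 0.7136
G = 1 − 0.7136 = 0.2864

0.286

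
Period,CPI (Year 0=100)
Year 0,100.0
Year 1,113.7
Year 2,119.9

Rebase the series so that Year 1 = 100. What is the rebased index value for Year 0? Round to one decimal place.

88.0

Rebased(Year 0) = 100.0 / 113.7 × 100 = 87.9507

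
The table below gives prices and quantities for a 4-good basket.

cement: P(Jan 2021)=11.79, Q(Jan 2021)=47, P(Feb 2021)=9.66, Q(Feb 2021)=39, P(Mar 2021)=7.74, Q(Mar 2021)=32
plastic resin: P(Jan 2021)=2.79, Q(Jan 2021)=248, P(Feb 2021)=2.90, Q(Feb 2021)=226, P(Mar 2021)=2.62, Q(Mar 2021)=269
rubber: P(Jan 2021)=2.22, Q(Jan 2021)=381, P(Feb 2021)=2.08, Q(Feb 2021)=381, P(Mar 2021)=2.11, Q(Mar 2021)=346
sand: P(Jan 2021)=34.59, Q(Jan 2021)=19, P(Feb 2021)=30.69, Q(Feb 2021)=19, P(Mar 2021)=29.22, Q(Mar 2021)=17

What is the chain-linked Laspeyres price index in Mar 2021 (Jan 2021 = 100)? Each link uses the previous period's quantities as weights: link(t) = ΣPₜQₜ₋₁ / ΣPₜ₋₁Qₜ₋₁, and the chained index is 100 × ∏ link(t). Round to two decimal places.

86.76

Link Jan 2021→Feb 2021:
ΣP(Feb 2021)Q(Jan 2021) = 9.66×47 + 2.90×248 + 2.08×381 + 30.69×19 = 454.02 + 719.2 + 792.48 + 583.11 = 2548.81
ΣP(Jan 2021)Q(Jan 2021) = 11.79×47 + 2.79×248 + 2.22×381 + 34.59×19 = 554.13 + 691.92 + 845.82 + 657.21 = 2749.08
link = 2548.81/2749.08 = 0.927150
Link Feb 2021→Mar 2021:
ΣP(Mar 2021)Q(Feb 2021) = 7.74×39 + 2.62×226 + 2.11×381 + 29.22×19 = 301.86 + 592.12 + 803.91 + 555.18 = 2253.07
ΣP(Feb 2021)Q(Feb 2021) = 9.66×39 + 2.90×226 + 2.08×381 + 30.69×19 = 376.74 + 655.4 + 792.48 + 583.11 = 2407.73
link = 2253.07/2407.73 = 0.935765
Chained index = 100 × 0.927150 × 0.935765 = 86.7595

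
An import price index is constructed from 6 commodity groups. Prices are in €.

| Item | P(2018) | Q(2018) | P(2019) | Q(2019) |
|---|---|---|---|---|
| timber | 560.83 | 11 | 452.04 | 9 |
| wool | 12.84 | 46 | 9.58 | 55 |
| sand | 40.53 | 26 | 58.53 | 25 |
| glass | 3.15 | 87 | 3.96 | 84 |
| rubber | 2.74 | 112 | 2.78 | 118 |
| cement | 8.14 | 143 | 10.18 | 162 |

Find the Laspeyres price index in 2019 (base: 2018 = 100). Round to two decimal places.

Laspeyres price index uses base-period quantities as weights.
ΣP(2019)·Q(2018) = 452.04×11 + 9.58×46 + 58.53×26 + 3.96×87 + 2.78×112 + 10.18×143 = 4972.44 + 440.68 + 1521.78 + 344.52 + 311.36 + 1455.74 = 9046.52
ΣP(2018)·Q(2018) = 560.83×11 + 12.84×46 + 40.53×26 + 3.15×87 + 2.74×112 + 8.14×143 = 6169.13 + 590.64 + 1053.78 + 274.05 + 306.88 + 1164.02 = 9558.5
Index = 9046.52 / 9558.5 × 100 = 94.6437

94.64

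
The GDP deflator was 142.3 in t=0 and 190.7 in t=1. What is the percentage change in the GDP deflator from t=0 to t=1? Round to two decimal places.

34.01%

Change = (190.7 − 142.3) / 142.3 × 100
       = 48.4 / 142.3 × 100 = 34.0126%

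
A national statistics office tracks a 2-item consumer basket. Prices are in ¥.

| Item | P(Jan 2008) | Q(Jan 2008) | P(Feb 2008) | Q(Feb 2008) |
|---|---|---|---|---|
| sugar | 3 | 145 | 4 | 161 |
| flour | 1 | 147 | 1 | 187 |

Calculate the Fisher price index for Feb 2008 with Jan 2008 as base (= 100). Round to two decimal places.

Laspeyres component (base-period weights):
ΣP(Feb 2008)Q(Jan 2008) = 4×145 + 1×147 = 580 + 147 = 727
ΣP(Jan 2008)Q(Jan 2008) = 3×145 + 1×147 = 435 + 147 = 582
L = 727 / 582 × 100 = 124.9141
Paasche component (current-period weights):
ΣP(Feb 2008)Q(Feb 2008) = 4×161 + 1×187 = 644 + 187 = 831
ΣP(Jan 2008)Q(Feb 2008) = 3×161 + 1×187 = 483 + 187 = 670
P = 831 / 670 × 100 = 124.0299
Fisher = √(L × P) = √(124.9141 × 124.0299) = 124.4712

124.47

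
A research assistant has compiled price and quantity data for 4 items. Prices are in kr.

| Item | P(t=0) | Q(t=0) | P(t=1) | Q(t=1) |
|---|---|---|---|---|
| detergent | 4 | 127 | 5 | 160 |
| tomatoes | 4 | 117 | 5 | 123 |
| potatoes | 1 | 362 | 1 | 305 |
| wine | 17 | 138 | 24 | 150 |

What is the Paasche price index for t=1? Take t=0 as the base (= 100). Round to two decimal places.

133.43

Paasche price index uses current-period quantities as weights.
ΣP(t=1)·Q(t=1) = 5×160 + 5×123 + 1×305 + 24×150 = 800 + 615 + 305 + 3600 = 5320
ΣP(t=0)·Q(t=1) = 4×160 + 4×123 + 1×305 + 17×150 = 640 + 492 + 305 + 2550 = 3987
Index = 5320 / 3987 × 100 = 133.4337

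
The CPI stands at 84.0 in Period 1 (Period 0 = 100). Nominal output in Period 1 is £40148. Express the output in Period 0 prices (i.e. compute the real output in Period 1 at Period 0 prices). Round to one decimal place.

47795.2

Real = Nominal ÷ (Index/100) = 40148 ÷ (84.0/100)
     = 40148 ÷ 0.840 = 47795.2381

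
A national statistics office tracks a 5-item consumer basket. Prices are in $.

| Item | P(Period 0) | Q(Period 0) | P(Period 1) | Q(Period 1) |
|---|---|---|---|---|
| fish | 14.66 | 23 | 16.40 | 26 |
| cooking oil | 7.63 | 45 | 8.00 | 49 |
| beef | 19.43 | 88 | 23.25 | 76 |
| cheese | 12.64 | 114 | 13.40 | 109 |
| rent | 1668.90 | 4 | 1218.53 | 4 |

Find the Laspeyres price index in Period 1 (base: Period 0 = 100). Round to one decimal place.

Laspeyres price index uses base-period quantities as weights.
ΣP(Period 1)·Q(Period 0) = 16.40×23 + 8.00×45 + 23.25×88 + 13.40×114 + 1218.53×4 = 377.2 + 360 + 2046 + 1527.6 + 4874.12 = 9184.92
ΣP(Period 0)·Q(Period 0) = 14.66×23 + 7.63×45 + 19.43×88 + 12.64×114 + 1668.90×4 = 337.18 + 343.35 + 1709.84 + 1440.96 + 6675.6 = 10506.93
Index = 9184.92 / 10506.93 × 100 = 87.4177

87.4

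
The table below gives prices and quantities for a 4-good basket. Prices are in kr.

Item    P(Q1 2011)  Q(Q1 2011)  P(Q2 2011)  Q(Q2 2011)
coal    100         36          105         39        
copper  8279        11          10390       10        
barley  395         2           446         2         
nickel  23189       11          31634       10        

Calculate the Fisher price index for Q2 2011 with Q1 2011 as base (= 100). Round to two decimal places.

Laspeyres component (base-period weights):
ΣP(Q2 2011)Q(Q1 2011) = 105×36 + 10390×11 + 446×2 + 31634×11 = 3780 + 114290 + 892 + 347974 = 466936
ΣP(Q1 2011)Q(Q1 2011) = 100×36 + 8279×11 + 395×2 + 23189×11 = 3600 + 91069 + 790 + 255079 = 350538
L = 466936 / 350538 × 100 = 133.2055
Paasche component (current-period weights):
ΣP(Q2 2011)Q(Q2 2011) = 105×39 + 10390×10 + 446×2 + 31634×10 = 4095 + 103900 + 892 + 316340 = 425227
ΣP(Q1 2011)Q(Q2 2011) = 100×39 + 8279×10 + 395×2 + 23189×10 = 3900 + 82790 + 790 + 231890 = 319370
P = 425227 / 319370 × 100 = 133.1456
Fisher = √(L × P) = √(133.2055 × 133.1456) = 133.1755

133.18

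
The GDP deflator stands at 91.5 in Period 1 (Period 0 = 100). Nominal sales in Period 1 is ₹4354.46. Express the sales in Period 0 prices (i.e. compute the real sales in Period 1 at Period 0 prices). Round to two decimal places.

Real = Nominal ÷ (Index/100) = 4354.46 ÷ (91.5/100)
     = 4354.46 ÷ 0.915 = 4758.9727

4758.97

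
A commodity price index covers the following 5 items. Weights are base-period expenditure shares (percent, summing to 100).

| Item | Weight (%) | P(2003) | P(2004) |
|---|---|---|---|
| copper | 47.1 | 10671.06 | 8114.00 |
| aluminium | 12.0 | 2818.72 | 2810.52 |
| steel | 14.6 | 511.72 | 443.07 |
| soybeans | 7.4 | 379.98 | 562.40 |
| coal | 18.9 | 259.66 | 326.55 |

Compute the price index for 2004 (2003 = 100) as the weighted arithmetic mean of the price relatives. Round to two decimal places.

95.14

copper: 47.1 × (8114.00/10671.06) = 47.1 × 0.760374 = 35.8136
aluminium: 12.0 × (2810.52/2818.72) = 12.0 × 0.997091 = 11.9651
steel: 14.6 × (443.07/511.72) = 14.6 × 0.865845 = 12.6413
soybeans: 7.4 × (562.40/379.98) = 7.4 × 1.480078 = 10.9526
coal: 18.9 × (326.55/259.66) = 18.9 × 1.257606 = 23.7688
Index = Σ wᵢ·(p₁ᵢ/p₀ᵢ) = 35.8136 + 11.9651 + 12.6413 + 10.9526 + 23.7688 = 95.1414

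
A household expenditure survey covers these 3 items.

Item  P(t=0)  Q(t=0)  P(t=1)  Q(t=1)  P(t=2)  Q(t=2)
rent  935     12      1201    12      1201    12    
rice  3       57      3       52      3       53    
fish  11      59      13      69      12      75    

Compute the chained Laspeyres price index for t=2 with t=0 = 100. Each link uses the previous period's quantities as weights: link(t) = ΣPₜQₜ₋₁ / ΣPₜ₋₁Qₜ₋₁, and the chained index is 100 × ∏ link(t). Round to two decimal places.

Link t=0→t=1:
ΣP(t=1)Q(t=0) = 1201×12 + 3×57 + 13×59 = 14412 + 171 + 767 = 15350
ΣP(t=0)Q(t=0) = 935×12 + 3×57 + 11×59 = 11220 + 171 + 649 = 12040
link = 15350/12040 = 1.274917
Link t=1→t=2:
ΣP(t=2)Q(t=1) = 1201×12 + 3×52 + 12×69 = 14412 + 156 + 828 = 15396
ΣP(t=1)Q(t=1) = 1201×12 + 3×52 + 13×69 = 14412 + 156 + 897 = 15465
link = 15396/15465 = 0.995538
Chained index = 100 × 1.274917 × 0.995538 = 126.9229

126.92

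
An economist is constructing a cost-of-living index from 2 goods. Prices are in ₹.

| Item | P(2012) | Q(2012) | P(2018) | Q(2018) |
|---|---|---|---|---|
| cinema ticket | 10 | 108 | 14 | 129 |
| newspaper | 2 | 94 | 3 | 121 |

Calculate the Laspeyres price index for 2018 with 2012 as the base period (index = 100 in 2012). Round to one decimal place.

141.5

Laspeyres price index uses base-period quantities as weights.
ΣP(2018)·Q(2012) = 14×108 + 3×94 = 1512 + 282 = 1794
ΣP(2012)·Q(2012) = 10×108 + 2×94 = 1080 + 188 = 1268
Index = 1794 / 1268 × 100 = 141.4826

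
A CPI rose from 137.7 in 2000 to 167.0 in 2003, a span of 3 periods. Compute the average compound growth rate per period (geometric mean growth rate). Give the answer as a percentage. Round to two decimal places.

Growth factor = (167.0/137.7)^(1/3) = (1.212781)^(1/3) = 1.066418
Growth rate = 1.066418 − 1 = 0.066418 = 6.6418%

6.64%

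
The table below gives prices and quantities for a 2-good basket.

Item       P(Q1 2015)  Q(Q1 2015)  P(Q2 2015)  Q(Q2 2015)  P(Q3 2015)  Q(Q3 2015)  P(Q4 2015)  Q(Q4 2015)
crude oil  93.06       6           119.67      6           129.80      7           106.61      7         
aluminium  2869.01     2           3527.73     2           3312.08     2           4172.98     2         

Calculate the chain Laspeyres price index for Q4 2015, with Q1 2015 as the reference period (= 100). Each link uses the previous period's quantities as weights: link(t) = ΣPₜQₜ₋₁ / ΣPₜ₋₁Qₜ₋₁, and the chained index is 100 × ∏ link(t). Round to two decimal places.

141.92

Link Q1 2015→Q2 2015:
ΣP(Q2 2015)Q(Q1 2015) = 119.67×6 + 3527.73×2 = 718.02 + 7055.46 = 7773.48
ΣP(Q1 2015)Q(Q1 2015) = 93.06×6 + 2869.01×2 = 558.36 + 5738.02 = 6296.38
link = 7773.48/6296.38 = 1.234595
Link Q2 2015→Q3 2015:
ΣP(Q3 2015)Q(Q2 2015) = 129.80×6 + 3312.08×2 = 778.8 + 6624.16 = 7402.96
ΣP(Q2 2015)Q(Q2 2015) = 119.67×6 + 3527.73×2 = 718.02 + 7055.46 = 7773.48
link = 7402.96/7773.48 = 0.952335
Link Q3 2015→Q4 2015:
ΣP(Q4 2015)Q(Q3 2015) = 106.61×7 + 4172.98×2 = 746.27 + 8345.96 = 9092.23
ΣP(Q3 2015)Q(Q3 2015) = 129.80×7 + 3312.08×2 = 908.6 + 6624.16 = 7532.76
link = 9092.23/7532.76 = 1.207025
Chained index = 100 × 1.234595 × 0.952335 × 1.207025 = 141.9158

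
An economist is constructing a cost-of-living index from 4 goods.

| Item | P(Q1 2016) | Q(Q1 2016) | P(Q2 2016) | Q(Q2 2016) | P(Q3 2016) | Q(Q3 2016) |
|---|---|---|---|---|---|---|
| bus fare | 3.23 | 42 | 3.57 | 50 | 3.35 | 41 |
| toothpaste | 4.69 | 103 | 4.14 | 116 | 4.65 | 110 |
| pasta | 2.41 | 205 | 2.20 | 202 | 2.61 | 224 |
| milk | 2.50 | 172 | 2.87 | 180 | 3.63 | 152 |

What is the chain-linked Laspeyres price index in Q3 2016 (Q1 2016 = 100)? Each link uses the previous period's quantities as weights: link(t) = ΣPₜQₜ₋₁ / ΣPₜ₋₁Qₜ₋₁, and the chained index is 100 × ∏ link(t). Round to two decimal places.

Link Q1 2016→Q2 2016:
ΣP(Q2 2016)Q(Q1 2016) = 3.57×42 + 4.14×103 + 2.20×205 + 2.87×172 = 149.94 + 426.42 + 451 + 493.64 = 1521
ΣP(Q1 2016)Q(Q1 2016) = 3.23×42 + 4.69×103 + 2.41×205 + 2.50×172 = 135.66 + 483.07 + 494.05 + 430 = 1542.78
link = 1521/1542.78 = 0.985883
Link Q2 2016→Q3 2016:
ΣP(Q3 2016)Q(Q2 2016) = 3.35×50 + 4.65×116 + 2.61×202 + 3.63×180 = 167.5 + 539.4 + 527.22 + 653.4 = 1887.52
ΣP(Q2 2016)Q(Q2 2016) = 3.57×50 + 4.14×116 + 2.20×202 + 2.87×180 = 178.5 + 480.24 + 444.4 + 516.6 = 1619.74
link = 1887.52/1619.74 = 1.165323
Chained index = 100 × 0.985883 × 1.165323 = 114.8872

114.89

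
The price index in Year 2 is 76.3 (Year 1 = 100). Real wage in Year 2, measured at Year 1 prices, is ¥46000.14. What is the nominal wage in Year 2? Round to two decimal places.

35098.11

Nominal = Real × (Index/100) = 46000.14 × (76.3/100)
        = 46000.14 × 0.763 = 35098.1068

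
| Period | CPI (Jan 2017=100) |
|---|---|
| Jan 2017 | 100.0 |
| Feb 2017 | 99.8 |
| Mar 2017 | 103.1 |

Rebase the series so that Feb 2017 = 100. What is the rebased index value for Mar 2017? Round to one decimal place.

Rebased(Mar 2017) = 103.1 / 99.8 × 100 = 103.3066

103.3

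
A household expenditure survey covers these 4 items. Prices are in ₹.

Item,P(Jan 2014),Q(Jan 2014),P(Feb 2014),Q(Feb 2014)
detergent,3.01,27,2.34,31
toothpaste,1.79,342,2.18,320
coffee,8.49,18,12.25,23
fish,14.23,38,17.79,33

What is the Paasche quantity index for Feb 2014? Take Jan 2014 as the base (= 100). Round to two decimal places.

Paasche quantity index uses current-period prices as weights.
ΣP(Feb 2014)·Q(Feb 2014) = 2.34×31 + 2.18×320 + 12.25×23 + 17.79×33 = 72.54 + 697.6 + 281.75 + 587.07 = 1638.96
ΣP(Feb 2014)·Q(Jan 2014) = 2.34×27 + 2.18×342 + 12.25×18 + 17.79×38 = 63.18 + 745.56 + 220.5 + 676.02 = 1705.26
Index = 1638.96 / 1705.26 × 100 = 96.1120

96.11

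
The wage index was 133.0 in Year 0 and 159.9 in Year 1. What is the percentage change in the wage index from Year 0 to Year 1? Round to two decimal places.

Change = (159.9 − 133.0) / 133.0 × 100
       = 26.9 / 133.0 × 100 = 20.2256%

20.23%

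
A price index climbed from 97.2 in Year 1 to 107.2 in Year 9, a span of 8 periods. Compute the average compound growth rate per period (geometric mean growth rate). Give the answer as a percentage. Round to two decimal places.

Growth factor = (107.2/97.2)^(1/8) = (1.102881)^(1/8) = 1.012316
Growth rate = 1.012316 − 1 = 0.012316 = 1.2316%

1.23%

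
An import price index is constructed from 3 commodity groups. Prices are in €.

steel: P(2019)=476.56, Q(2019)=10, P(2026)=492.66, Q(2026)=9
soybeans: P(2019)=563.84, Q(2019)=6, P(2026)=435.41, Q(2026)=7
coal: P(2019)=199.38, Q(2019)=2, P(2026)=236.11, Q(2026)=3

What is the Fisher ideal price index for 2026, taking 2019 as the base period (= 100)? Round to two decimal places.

93.22

Laspeyres component (base-period weights):
ΣP(2026)Q(2019) = 492.66×10 + 435.41×6 + 236.11×2 = 4926.6 + 2612.46 + 472.22 = 8011.28
ΣP(2019)Q(2019) = 476.56×10 + 563.84×6 + 199.38×2 = 4765.6 + 3383.04 + 398.76 = 8547.4
L = 8011.28 / 8547.4 × 100 = 93.7277
Paasche component (current-period weights):
ΣP(2026)Q(2026) = 492.66×9 + 435.41×7 + 236.11×3 = 4433.94 + 3047.87 + 708.33 = 8190.14
ΣP(2019)Q(2026) = 476.56×9 + 563.84×7 + 199.38×3 = 4289.04 + 3946.88 + 598.14 = 8834.06
P = 8190.14 / 8834.06 × 100 = 92.7109
Fisher = √(L × P) = √(93.7277 × 92.7109) = 93.2179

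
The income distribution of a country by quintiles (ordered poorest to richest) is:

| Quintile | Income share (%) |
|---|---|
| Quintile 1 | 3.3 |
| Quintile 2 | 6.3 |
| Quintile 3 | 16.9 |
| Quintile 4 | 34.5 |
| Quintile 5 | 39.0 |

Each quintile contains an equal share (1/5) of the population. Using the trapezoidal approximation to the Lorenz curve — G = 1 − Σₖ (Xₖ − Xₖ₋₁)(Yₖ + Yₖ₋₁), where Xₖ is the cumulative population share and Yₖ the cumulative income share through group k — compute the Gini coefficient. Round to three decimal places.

0.398

Cumulative income shares Yₖ: 0.0330, 0.0960, 0.2650, 0.6100, 1.0000
Σ (Xₖ−Xₖ₋₁)(Yₖ+Yₖ₋₁) = (1/5)(0.0330+0.0000) + (1/5)(0.0960+0.0330) + (1/5)(0.2650+0.0960) + (1/5)(0.6100+0.2650) + (1/5)(1.0000+0.6100)
  = 0.0066 + 0.0258 + 0.0722 + 0.1750 + 0.3220 = 0.6016
G = 1 − 0.6016 = 0.3984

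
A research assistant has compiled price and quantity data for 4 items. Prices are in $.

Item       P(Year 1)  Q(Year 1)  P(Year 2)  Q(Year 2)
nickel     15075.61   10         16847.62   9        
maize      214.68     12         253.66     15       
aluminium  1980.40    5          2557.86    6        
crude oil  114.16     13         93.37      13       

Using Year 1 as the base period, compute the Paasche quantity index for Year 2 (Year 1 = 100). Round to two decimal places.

Paasche quantity index uses current-period prices as weights.
ΣP(Year 2)·Q(Year 2) = 16847.62×9 + 253.66×15 + 2557.86×6 + 93.37×13 = 151628.58 + 3804.9 + 15347.16 + 1213.81 = 171994.45
ΣP(Year 2)·Q(Year 1) = 16847.62×10 + 253.66×12 + 2557.86×5 + 93.37×13 = 168476.2 + 3043.92 + 12789.3 + 1213.81 = 185523.23
Index = 171994.45 / 185523.23 × 100 = 92.7078

92.71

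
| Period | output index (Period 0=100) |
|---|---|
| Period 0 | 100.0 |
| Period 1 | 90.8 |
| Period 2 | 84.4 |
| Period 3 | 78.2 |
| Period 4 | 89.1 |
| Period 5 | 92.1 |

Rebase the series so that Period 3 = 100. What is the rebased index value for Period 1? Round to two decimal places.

116.11

Rebased(Period 1) = 90.8 / 78.2 × 100 = 116.1125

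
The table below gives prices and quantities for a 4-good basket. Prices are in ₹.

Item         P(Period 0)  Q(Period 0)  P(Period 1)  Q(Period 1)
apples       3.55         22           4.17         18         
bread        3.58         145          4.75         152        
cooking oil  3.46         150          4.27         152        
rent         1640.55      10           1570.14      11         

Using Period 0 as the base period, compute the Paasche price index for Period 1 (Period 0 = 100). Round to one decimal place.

97.6

Paasche price index uses current-period quantities as weights.
ΣP(Period 1)·Q(Period 1) = 4.17×18 + 4.75×152 + 4.27×152 + 1570.14×11 = 75.06 + 722 + 649.04 + 17271.54 = 18717.64
ΣP(Period 0)·Q(Period 1) = 3.55×18 + 3.58×152 + 3.46×152 + 1640.55×11 = 63.9 + 544.16 + 525.92 + 18046.05 = 19180.03
Index = 18717.64 / 19180.03 × 100 = 97.5892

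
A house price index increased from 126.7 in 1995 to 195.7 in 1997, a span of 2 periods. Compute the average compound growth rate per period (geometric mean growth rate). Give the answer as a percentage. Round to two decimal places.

24.28%

Growth factor = (195.7/126.7)^(1/2) = (1.544594)^(1/2) = 1.242817
Growth rate = 1.242817 − 1 = 0.242817 = 24.2817%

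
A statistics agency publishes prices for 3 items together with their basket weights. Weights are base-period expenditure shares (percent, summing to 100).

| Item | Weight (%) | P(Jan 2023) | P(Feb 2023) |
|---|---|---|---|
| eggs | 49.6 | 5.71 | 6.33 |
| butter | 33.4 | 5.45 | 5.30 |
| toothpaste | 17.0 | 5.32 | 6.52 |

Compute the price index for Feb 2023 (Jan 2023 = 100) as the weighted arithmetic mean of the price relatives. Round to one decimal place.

eggs: 49.6 × (6.33/5.71) = 49.6 × 1.108581 = 54.9856
butter: 33.4 × (5.30/5.45) = 33.4 × 0.972477 = 32.4807
toothpaste: 17.0 × (6.52/5.32) = 17.0 × 1.225564 = 20.8346
Index = Σ wᵢ·(p₁ᵢ/p₀ᵢ) = 54.9856 + 32.4807 + 20.8346 = 108.3010

108.3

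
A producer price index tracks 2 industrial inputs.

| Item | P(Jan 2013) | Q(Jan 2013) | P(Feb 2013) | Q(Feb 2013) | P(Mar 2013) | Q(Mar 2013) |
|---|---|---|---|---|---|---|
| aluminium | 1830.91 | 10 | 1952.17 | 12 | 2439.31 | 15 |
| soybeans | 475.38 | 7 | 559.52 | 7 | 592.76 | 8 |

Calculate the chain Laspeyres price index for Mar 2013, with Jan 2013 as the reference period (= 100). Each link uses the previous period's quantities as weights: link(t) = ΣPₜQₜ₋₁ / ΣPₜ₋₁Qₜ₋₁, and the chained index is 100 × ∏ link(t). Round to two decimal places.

Link Jan 2013→Feb 2013:
ΣP(Feb 2013)Q(Jan 2013) = 1952.17×10 + 559.52×7 = 19521.7 + 3916.64 = 23438.34
ΣP(Jan 2013)Q(Jan 2013) = 1830.91×10 + 475.38×7 = 18309.1 + 3327.66 = 21636.76
link = 23438.34/21636.76 = 1.083265
Link Feb 2013→Mar 2013:
ΣP(Mar 2013)Q(Feb 2013) = 2439.31×12 + 592.76×7 = 29271.72 + 4149.32 = 33421.04
ΣP(Feb 2013)Q(Feb 2013) = 1952.17×12 + 559.52×7 = 23426.04 + 3916.64 = 27342.68
link = 33421.04/27342.68 = 1.222303
Chained index = 100 × 1.083265 × 1.222303 = 132.4078

132.41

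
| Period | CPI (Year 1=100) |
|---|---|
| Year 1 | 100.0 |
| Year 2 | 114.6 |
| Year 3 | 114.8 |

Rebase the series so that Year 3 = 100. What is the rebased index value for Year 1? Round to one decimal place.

87.1

Rebased(Year 1) = 100.0 / 114.8 × 100 = 87.1080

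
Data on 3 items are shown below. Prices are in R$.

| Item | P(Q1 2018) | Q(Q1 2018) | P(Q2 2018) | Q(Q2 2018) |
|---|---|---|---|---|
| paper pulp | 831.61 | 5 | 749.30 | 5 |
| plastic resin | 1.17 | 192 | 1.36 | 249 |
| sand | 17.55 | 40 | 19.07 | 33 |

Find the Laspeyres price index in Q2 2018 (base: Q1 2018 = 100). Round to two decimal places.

93.82

Laspeyres price index uses base-period quantities as weights.
ΣP(Q2 2018)·Q(Q1 2018) = 749.30×5 + 1.36×192 + 19.07×40 = 3746.5 + 261.12 + 762.8 = 4770.42
ΣP(Q1 2018)·Q(Q1 2018) = 831.61×5 + 1.17×192 + 17.55×40 = 4158.05 + 224.64 + 702 = 5084.69
Index = 4770.42 / 5084.69 × 100 = 93.8193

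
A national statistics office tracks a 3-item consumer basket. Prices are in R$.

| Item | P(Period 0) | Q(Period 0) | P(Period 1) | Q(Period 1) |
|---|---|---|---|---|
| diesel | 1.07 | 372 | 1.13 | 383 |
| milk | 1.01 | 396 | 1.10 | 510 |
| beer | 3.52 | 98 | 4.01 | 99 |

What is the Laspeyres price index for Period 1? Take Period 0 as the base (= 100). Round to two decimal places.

Laspeyres price index uses base-period quantities as weights.
ΣP(Period 1)·Q(Period 0) = 1.13×372 + 1.10×396 + 4.01×98 = 420.36 + 435.6 + 392.98 = 1248.94
ΣP(Period 0)·Q(Period 0) = 1.07×372 + 1.01×396 + 3.52×98 = 398.04 + 399.96 + 344.96 = 1142.96
Index = 1248.94 / 1142.96 × 100 = 109.2724

109.27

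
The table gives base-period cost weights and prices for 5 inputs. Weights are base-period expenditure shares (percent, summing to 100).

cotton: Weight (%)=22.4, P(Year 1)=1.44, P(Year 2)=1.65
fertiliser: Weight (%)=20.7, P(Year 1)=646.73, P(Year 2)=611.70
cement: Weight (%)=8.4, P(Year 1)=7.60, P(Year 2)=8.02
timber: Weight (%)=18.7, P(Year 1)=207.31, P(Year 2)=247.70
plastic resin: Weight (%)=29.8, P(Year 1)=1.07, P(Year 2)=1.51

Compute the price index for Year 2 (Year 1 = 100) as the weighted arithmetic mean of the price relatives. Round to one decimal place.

cotton: 22.4 × (1.65/1.44) = 22.4 × 1.145833 = 25.6667
fertiliser: 20.7 × (611.70/646.73) = 20.7 × 0.945835 = 19.5788
cement: 8.4 × (8.02/7.60) = 8.4 × 1.055263 = 8.8642
timber: 18.7 × (247.70/207.31) = 18.7 × 1.194829 = 22.3433
plastic resin: 29.8 × (1.51/1.07) = 29.8 × 1.411215 = 42.0542
Index = Σ wᵢ·(p₁ᵢ/p₀ᵢ) = 25.6667 + 19.5788 + 8.8642 + 22.3433 + 42.0542 = 118.5072

118.5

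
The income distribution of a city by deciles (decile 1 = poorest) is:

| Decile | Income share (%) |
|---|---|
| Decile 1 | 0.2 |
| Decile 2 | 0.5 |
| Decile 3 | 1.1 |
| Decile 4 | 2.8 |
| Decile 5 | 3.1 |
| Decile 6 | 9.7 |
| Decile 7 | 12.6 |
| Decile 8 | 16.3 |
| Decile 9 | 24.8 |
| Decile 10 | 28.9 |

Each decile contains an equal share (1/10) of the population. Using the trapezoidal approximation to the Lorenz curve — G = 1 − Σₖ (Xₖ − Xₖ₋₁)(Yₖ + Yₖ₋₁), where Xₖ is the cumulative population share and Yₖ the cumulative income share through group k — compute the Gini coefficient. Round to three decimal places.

Cumulative income shares Yₖ: 0.0020, 0.0070, 0.0180, 0.0460, 0.0770, 0.1740, 0.3000, 0.4630, 0.7110, 1.0000
Σ (Xₖ−Xₖ₋₁)(Yₖ+Yₖ₋₁) = (1/10)(0.0020+0.0000) + (1/10)(0.0070+0.0020) + (1/10)(0.0180+0.0070) + (1/10)(0.0460+0.0180) + (1/10)(0.0770+0.0460) + (1/10)(0.1740+0.0770) + (1/10)(0.3000+0.1740) + (1/10)(0.4630+0.3000) + (1/10)(0.7110+0.4630) + (1/10)(1.0000+0.7110)
  = 0.0002 + 0.0009 + 0.0025 + 0.0064 + 0.0123 + 0.0251 + 0.0474 + 0.0763 + 0.1174 + 0.1711 = 0.4596
G = 1 − 0.4596 = 0.5404

0.540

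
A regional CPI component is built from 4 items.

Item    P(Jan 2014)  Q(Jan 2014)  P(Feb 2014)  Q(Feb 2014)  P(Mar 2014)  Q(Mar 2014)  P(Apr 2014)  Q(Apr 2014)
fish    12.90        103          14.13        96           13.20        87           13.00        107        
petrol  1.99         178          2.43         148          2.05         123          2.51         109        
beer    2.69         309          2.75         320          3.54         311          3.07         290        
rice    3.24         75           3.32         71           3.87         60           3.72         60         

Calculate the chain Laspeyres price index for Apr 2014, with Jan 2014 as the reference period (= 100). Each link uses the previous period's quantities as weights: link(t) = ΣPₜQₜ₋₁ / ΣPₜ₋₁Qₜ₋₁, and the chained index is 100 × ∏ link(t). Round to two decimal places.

Link Jan 2014→Feb 2014:
ΣP(Feb 2014)Q(Jan 2014) = 14.13×103 + 2.43×178 + 2.75×309 + 3.32×75 = 1455.39 + 432.54 + 849.75 + 249 = 2986.68
ΣP(Jan 2014)Q(Jan 2014) = 12.90×103 + 1.99×178 + 2.69×309 + 3.24×75 = 1328.7 + 354.22 + 831.21 + 243 = 2757.13
link = 2986.68/2757.13 = 1.083257
Link Feb 2014→Mar 2014:
ΣP(Mar 2014)Q(Feb 2014) = 13.20×96 + 2.05×148 + 3.54×320 + 3.87×71 = 1267.2 + 303.4 + 1132.8 + 274.77 = 2978.17
ΣP(Feb 2014)Q(Feb 2014) = 14.13×96 + 2.43×148 + 2.75×320 + 3.32×71 = 1356.48 + 359.64 + 880 + 235.72 = 2831.84
link = 2978.17/2831.84 = 1.051673
Link Mar 2014→Apr 2014:
ΣP(Apr 2014)Q(Mar 2014) = 13.00×87 + 2.51×123 + 3.07×311 + 3.72×60 = 1131 + 308.73 + 954.77 + 223.2 = 2617.7
ΣP(Mar 2014)Q(Mar 2014) = 13.20×87 + 2.05×123 + 3.54×311 + 3.87×60 = 1148.4 + 252.15 + 1100.94 + 232.2 = 2733.69
link = 2617.7/2733.69 = 0.957570
Chained index = 100 × 1.083257 × 1.051673 × 0.957570 = 109.0895

109.09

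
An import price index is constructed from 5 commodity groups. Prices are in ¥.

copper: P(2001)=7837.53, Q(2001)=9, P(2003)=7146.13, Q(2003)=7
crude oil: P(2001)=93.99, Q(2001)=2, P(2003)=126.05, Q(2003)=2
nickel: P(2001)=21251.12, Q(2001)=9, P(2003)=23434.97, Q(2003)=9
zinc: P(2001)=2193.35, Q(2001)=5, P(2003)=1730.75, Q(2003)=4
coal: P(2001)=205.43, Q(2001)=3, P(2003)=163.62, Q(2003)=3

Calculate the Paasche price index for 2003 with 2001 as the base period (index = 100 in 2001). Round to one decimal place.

105.0

Paasche price index uses current-period quantities as weights.
ΣP(2003)·Q(2003) = 7146.13×7 + 126.05×2 + 23434.97×9 + 1730.75×4 + 163.62×3 = 50022.91 + 252.1 + 210914.73 + 6923 + 490.86 = 268603.6
ΣP(2001)·Q(2003) = 7837.53×7 + 93.99×2 + 21251.12×9 + 2193.35×4 + 205.43×3 = 54862.71 + 187.98 + 191260.08 + 8773.4 + 616.29 = 255700.46
Index = 268603.6 / 255700.46 × 100 = 105.0462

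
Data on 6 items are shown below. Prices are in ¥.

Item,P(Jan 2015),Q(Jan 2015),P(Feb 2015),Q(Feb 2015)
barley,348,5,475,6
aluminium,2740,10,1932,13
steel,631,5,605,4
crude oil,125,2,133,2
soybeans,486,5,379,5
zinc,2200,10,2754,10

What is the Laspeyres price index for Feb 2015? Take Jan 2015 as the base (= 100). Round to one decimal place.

95.5

Laspeyres price index uses base-period quantities as weights.
ΣP(Feb 2015)·Q(Jan 2015) = 475×5 + 1932×10 + 605×5 + 133×2 + 379×5 + 2754×10 = 2375 + 19320 + 3025 + 266 + 1895 + 27540 = 54421
ΣP(Jan 2015)·Q(Jan 2015) = 348×5 + 2740×10 + 631×5 + 125×2 + 486×5 + 2200×10 = 1740 + 27400 + 3155 + 250 + 2430 + 22000 = 56975
Index = 54421 / 56975 × 100 = 95.5173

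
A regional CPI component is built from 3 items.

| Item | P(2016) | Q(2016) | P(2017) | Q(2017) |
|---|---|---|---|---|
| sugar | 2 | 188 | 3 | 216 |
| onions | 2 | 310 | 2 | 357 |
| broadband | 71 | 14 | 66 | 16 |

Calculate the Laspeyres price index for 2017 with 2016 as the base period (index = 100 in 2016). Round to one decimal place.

Laspeyres price index uses base-period quantities as weights.
ΣP(2017)·Q(2016) = 3×188 + 2×310 + 66×14 = 564 + 620 + 924 = 2108
ΣP(2016)·Q(2016) = 2×188 + 2×310 + 71×14 = 376 + 620 + 994 = 1990
Index = 2108 / 1990 × 100 = 105.9296

105.9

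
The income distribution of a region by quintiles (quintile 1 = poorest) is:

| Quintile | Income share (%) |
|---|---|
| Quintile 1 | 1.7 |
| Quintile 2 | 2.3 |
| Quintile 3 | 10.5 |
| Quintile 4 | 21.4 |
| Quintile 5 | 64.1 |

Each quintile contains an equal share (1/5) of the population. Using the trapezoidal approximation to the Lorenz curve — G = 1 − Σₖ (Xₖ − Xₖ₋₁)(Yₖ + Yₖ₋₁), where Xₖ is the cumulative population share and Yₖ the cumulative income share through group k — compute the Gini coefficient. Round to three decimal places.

0.576

Cumulative income shares Yₖ: 0.0170, 0.0400, 0.1450, 0.3590, 1.0000
Σ (Xₖ−Xₖ₋₁)(Yₖ+Yₖ₋₁) = (1/5)(0.0170+0.0000) + (1/5)(0.0400+0.0170) + (1/5)(0.1450+0.0400) + (1/5)(0.3590+0.1450) + (1/5)(1.0000+0.3590)
  = 0.0034 + 0.0114 + 0.0370 + 0.1008 + 0.2718 = 0.4244
G = 1 − 0.4244 = 0.5756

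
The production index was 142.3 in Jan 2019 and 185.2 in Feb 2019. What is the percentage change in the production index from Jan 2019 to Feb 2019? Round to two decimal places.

Change = (185.2 − 142.3) / 142.3 × 100
       = 42.9 / 142.3 × 100 = 30.1476%

30.15%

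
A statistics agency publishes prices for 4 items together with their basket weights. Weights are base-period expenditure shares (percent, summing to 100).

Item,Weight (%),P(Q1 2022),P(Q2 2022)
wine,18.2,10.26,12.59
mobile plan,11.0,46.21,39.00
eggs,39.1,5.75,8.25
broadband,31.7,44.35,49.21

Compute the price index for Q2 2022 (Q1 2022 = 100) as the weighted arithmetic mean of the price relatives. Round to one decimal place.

wine: 18.2 × (12.59/10.26) = 18.2 × 1.227096 = 22.3331
mobile plan: 11.0 × (39.00/46.21) = 11.0 × 0.843973 = 9.2837
eggs: 39.1 × (8.25/5.75) = 39.1 × 1.434783 = 56.1000
broadband: 31.7 × (49.21/44.35) = 31.7 × 1.109583 = 35.1738
Index = Σ wᵢ·(p₁ᵢ/p₀ᵢ) = 22.3331 + 9.2837 + 56.1000 + 35.1738 = 122.8906

122.9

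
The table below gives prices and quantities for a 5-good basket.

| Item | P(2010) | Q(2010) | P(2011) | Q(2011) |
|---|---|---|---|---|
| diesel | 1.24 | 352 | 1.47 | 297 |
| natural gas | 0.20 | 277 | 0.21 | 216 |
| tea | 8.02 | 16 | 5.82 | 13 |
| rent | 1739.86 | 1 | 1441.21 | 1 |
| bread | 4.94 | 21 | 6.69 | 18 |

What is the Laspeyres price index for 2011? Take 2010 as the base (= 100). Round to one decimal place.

Laspeyres price index uses base-period quantities as weights.
ΣP(2011)·Q(2010) = 1.47×352 + 0.21×277 + 5.82×16 + 1441.21×1 + 6.69×21 = 517.44 + 58.17 + 93.12 + 1441.21 + 140.49 = 2250.43
ΣP(2010)·Q(2010) = 1.24×352 + 0.20×277 + 8.02×16 + 1739.86×1 + 4.94×21 = 436.48 + 55.4 + 128.32 + 1739.86 + 103.74 = 2463.8
Index = 2250.43 / 2463.8 × 100 = 91.3398

91.3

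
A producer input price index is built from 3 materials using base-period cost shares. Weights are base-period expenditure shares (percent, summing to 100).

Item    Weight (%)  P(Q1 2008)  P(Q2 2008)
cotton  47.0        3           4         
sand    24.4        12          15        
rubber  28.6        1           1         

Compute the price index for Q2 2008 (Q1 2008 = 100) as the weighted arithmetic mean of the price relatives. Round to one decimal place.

cotton: 47.0 × (4/3) = 47.0 × 1.333333 = 62.6667
sand: 24.4 × (15/12) = 24.4 × 1.250000 = 30.5000
rubber: 28.6 × (1/1) = 28.6 × 1.000000 = 28.6000
Index = Σ wᵢ·(p₁ᵢ/p₀ᵢ) = 62.6667 + 30.5000 + 28.6000 = 121.7667

121.8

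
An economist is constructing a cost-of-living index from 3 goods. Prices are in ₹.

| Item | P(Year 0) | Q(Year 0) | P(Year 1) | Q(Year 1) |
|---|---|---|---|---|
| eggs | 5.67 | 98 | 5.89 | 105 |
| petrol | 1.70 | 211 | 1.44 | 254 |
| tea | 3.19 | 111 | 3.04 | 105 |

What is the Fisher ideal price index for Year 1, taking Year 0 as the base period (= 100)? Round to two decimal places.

95.88

Laspeyres component (base-period weights):
ΣP(Year 1)Q(Year 0) = 5.89×98 + 1.44×211 + 3.04×111 = 577.22 + 303.84 + 337.44 = 1218.5
ΣP(Year 0)Q(Year 0) = 5.67×98 + 1.70×211 + 3.19×111 = 555.66 + 358.7 + 354.09 = 1268.45
L = 1218.5 / 1268.45 × 100 = 96.0621
Paasche component (current-period weights):
ΣP(Year 1)Q(Year 1) = 5.89×105 + 1.44×254 + 3.04×105 = 618.45 + 365.76 + 319.2 = 1303.41
ΣP(Year 0)Q(Year 1) = 5.67×105 + 1.70×254 + 3.19×105 = 595.35 + 431.8 + 334.95 = 1362.1
P = 1303.41 / 1362.1 × 100 = 95.6912
Fisher = √(L × P) = √(96.0621 × 95.6912) = 95.8765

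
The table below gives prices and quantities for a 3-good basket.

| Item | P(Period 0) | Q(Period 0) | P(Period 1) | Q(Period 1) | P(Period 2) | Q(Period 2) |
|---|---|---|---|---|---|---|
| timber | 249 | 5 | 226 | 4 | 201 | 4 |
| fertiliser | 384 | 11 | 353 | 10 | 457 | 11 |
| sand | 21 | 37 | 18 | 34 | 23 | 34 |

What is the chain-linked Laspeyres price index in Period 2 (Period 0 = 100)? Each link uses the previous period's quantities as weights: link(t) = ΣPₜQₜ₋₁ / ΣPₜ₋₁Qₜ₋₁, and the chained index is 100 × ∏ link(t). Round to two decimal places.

110.92

Link Period 0→Period 1:
ΣP(Period 1)Q(Period 0) = 226×5 + 353×11 + 18×37 = 1130 + 3883 + 666 = 5679
ΣP(Period 0)Q(Period 0) = 249×5 + 384×11 + 21×37 = 1245 + 4224 + 777 = 6246
link = 5679/6246 = 0.909222
Link Period 1→Period 2:
ΣP(Period 2)Q(Period 1) = 201×4 + 457×10 + 23×34 = 804 + 4570 + 782 = 6156
ΣP(Period 1)Q(Period 1) = 226×4 + 353×10 + 18×34 = 904 + 3530 + 612 = 5046
link = 6156/5046 = 1.219976
Chained index = 100 × 0.909222 × 1.219976 = 110.9229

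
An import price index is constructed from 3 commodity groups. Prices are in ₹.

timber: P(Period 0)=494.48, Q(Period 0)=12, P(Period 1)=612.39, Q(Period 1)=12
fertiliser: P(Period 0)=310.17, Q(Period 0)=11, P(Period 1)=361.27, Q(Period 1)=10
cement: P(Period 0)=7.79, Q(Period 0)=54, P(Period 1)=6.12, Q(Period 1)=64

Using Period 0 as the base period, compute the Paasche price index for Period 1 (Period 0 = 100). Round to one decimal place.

Paasche price index uses current-period quantities as weights.
ΣP(Period 1)·Q(Period 1) = 612.39×12 + 361.27×10 + 6.12×64 = 7348.68 + 3612.7 + 391.68 = 11353.06
ΣP(Period 0)·Q(Period 1) = 494.48×12 + 310.17×10 + 7.79×64 = 5933.76 + 3101.7 + 498.56 = 9534.02
Index = 11353.06 / 9534.02 × 100 = 119.0795

119.1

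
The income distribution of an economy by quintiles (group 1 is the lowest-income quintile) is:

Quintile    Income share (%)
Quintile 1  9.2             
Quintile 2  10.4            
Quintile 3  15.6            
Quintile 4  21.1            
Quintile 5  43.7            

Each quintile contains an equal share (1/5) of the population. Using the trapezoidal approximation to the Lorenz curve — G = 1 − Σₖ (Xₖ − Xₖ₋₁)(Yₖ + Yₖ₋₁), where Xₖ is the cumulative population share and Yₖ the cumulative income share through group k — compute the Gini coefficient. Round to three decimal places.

Cumulative income shares Yₖ: 0.0920, 0.1960, 0.3520, 0.5630, 1.0000
Σ (Xₖ−Xₖ₋₁)(Yₖ+Yₖ₋₁) = (1/5)(0.0920+0.0000) + (1/5)(0.1960+0.0920) + (1/5)(0.3520+0.1960) + (1/5)(0.5630+0.3520) + (1/5)(1.0000+0.5630)
  = 0.0184 + 0.0576 + 0.1096 + 0.1830 + 0.3126 = 0.6812
G = 1 − 0.6812 = 0.3188

0.319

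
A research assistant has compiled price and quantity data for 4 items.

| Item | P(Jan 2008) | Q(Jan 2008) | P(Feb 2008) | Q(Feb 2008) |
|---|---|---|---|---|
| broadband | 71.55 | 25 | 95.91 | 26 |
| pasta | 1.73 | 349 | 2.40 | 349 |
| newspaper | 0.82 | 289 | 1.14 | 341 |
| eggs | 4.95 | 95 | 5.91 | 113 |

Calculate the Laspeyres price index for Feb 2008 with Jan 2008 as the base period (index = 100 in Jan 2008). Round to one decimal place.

Laspeyres price index uses base-period quantities as weights.
ΣP(Feb 2008)·Q(Jan 2008) = 95.91×25 + 2.40×349 + 1.14×289 + 5.91×95 = 2397.75 + 837.6 + 329.46 + 561.45 = 4126.26
ΣP(Jan 2008)·Q(Jan 2008) = 71.55×25 + 1.73×349 + 0.82×289 + 4.95×95 = 1788.75 + 603.77 + 236.98 + 470.25 = 3099.75
Index = 4126.26 / 3099.75 × 100 = 133.1159

133.1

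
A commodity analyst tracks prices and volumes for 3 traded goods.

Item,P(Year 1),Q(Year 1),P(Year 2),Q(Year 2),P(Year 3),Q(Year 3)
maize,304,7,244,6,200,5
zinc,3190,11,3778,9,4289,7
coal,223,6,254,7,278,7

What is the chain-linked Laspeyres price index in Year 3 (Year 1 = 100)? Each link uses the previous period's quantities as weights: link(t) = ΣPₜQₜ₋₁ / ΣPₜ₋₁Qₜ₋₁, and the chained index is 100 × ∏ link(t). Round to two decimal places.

130.21

Link Year 1→Year 2:
ΣP(Year 2)Q(Year 1) = 244×7 + 3778×11 + 254×6 = 1708 + 41558 + 1524 = 44790
ΣP(Year 1)Q(Year 1) = 304×7 + 3190×11 + 223×6 = 2128 + 35090 + 1338 = 38556
link = 44790/38556 = 1.161687
Link Year 2→Year 3:
ΣP(Year 3)Q(Year 2) = 200×6 + 4289×9 + 278×7 = 1200 + 38601 + 1946 = 41747
ΣP(Year 2)Q(Year 2) = 244×6 + 3778×9 + 254×7 = 1464 + 34002 + 1778 = 37244
link = 41747/37244 = 1.120905
Chained index = 100 × 1.161687 × 1.120905 = 130.2141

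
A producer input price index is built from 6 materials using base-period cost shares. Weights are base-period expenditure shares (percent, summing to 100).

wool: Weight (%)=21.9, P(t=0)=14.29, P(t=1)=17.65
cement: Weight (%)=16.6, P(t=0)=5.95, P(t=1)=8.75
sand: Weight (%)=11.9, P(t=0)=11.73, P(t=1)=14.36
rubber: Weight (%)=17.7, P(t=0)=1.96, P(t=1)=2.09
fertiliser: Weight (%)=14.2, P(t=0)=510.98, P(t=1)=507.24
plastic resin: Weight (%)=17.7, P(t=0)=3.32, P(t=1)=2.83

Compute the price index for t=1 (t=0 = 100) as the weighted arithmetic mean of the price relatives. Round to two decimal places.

114.09

wool: 21.9 × (17.65/14.29) = 21.9 × 1.235129 = 27.0493
cement: 16.6 × (8.75/5.95) = 16.6 × 1.470588 = 24.4118
sand: 11.9 × (14.36/11.73) = 11.9 × 1.224211 = 14.5681
rubber: 17.7 × (2.09/1.96) = 17.7 × 1.066327 = 18.8740
fertiliser: 14.2 × (507.24/510.98) = 14.2 × 0.992681 = 14.0961
plastic resin: 17.7 × (2.83/3.32) = 17.7 × 0.852410 = 15.0877
Index = Σ wᵢ·(p₁ᵢ/p₀ᵢ) = 27.0493 + 24.4118 + 14.5681 + 18.8740 + 14.0961 + 15.0877 = 114.0869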